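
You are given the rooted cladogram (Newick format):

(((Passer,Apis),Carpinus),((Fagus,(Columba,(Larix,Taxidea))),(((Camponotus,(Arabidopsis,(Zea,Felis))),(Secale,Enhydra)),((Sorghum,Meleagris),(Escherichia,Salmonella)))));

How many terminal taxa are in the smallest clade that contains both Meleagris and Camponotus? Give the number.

The MRCA of Meleagris and Camponotus is the node subtending (((Camponotus,(Arabidopsis,(Zea,Felis))),(Secale,Enhydra)),((Sorghum,Meleagris),(Escherichia,Salmonella))).
That clade contains 10 terminal taxa: Arabidopsis, Camponotus, Enhydra, Escherichia, Felis, Meleagris, Salmonella, Secale, Sorghum, Zea.

10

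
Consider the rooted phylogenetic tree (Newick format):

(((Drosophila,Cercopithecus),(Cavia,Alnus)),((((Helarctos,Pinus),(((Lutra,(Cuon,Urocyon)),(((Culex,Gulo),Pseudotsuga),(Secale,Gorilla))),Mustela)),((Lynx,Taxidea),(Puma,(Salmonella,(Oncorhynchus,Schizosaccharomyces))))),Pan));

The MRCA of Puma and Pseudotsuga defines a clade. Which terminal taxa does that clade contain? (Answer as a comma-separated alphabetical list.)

Culex, Cuon, Gorilla, Gulo, Helarctos, Lutra, Lynx, Mustela, Oncorhynchus, Pinus, Pseudotsuga, Puma, Salmonella, Schizosaccharomyces, Secale, Taxidea, Urocyon

Tracing Puma: it sits inside (Puma,(Salmonella,(Oncorhynchus,Schizosaccharomyces))).
Tracing Pseudotsuga: it sits inside ((Culex,Gulo),Pseudotsuga).
The smallest clade enclosing both is (((Helarctos,Pinus),(((Lutra,(Cuon,Urocyon)),(((Culex,Gulo),Pseudotsuga),(Secale,Gorilla))),Mustela)),((Lynx,Taxidea),(Puma,(Salmonella,(Oncorhynchus,Schizosaccharomyces))))); the answer is its 17 terminal taxa in alphabetical order.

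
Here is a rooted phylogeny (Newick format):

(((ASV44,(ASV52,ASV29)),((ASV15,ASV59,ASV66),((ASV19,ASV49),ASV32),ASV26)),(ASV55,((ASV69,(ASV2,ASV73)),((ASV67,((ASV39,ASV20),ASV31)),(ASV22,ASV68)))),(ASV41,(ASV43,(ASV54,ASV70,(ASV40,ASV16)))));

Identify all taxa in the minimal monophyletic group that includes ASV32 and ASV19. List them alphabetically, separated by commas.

ASV19, ASV32, ASV49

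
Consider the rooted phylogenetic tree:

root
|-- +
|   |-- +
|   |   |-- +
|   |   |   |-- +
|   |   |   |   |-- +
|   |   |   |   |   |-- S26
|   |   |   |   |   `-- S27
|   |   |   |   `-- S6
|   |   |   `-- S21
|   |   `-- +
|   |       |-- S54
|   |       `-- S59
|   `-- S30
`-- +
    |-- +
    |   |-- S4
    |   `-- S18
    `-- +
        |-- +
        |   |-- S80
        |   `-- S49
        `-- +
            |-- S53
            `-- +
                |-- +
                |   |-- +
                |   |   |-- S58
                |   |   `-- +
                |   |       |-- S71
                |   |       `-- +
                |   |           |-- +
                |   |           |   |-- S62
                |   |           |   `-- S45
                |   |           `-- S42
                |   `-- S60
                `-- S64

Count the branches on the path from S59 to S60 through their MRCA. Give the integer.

10

The MRCA of S59 and S60 is the root of the tree.
From S59 up to that node: 4 branches. From S60 up to the same node: 6 branches. Total: 4 + 6 = 10.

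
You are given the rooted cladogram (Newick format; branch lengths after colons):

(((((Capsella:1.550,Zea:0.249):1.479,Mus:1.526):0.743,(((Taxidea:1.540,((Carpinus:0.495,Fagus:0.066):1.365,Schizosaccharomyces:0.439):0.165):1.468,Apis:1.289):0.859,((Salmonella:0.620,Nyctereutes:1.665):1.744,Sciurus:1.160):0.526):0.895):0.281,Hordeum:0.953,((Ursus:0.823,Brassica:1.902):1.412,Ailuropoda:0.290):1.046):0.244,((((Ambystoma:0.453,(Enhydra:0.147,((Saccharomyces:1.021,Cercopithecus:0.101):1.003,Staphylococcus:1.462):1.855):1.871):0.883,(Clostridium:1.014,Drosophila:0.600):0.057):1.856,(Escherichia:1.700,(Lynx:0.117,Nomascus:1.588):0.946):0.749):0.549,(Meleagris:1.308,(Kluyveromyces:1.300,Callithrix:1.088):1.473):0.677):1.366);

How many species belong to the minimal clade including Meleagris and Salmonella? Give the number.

The MRCA of Meleagris and Salmonella is the root, so the clade is the entire tree.
That clade contains 28 terminal taxa: Ailuropoda, Ambystoma, Apis, Brassica, Callithrix, Capsella, Carpinus, Cercopithecus, Clostridium, Drosophila, Enhydra, Escherichia, Fagus, Hordeum, Kluyveromyces, Lynx, Meleagris, Mus, Nomascus, Nyctereutes, Saccharomyces, Salmonella, Schizosaccharomyces, Sciurus, Staphylococcus, Taxidea, Ursus, Zea.

28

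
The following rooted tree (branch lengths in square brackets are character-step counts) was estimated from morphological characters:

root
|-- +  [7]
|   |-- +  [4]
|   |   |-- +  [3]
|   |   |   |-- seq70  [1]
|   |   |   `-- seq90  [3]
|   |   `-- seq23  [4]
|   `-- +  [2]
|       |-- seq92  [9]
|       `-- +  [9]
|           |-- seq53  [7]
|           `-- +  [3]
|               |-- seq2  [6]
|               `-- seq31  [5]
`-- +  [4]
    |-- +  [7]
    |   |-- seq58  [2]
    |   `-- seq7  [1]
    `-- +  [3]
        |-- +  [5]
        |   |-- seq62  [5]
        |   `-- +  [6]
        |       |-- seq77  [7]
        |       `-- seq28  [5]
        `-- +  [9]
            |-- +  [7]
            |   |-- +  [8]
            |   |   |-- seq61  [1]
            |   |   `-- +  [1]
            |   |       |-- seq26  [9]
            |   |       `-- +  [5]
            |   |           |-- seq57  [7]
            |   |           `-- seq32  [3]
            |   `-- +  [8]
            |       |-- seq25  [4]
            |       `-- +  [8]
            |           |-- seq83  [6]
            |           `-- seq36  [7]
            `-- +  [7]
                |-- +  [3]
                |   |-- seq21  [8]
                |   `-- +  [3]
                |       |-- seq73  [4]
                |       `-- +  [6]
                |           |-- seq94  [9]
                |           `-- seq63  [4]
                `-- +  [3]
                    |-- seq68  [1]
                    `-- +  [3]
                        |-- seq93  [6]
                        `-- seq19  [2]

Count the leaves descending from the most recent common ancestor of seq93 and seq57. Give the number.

The MRCA of seq93 and seq57 is the node subtending (((seq61,(seq26,(seq57,seq32))),(seq25,(seq83,seq36))),((seq21,(seq73,(seq94,seq63))),(seq68,(seq93,seq19)))).
That clade contains 14 terminal taxa: seq19, seq21, seq25, seq26, seq32, seq36, seq57, seq61, seq63, seq68, seq73, seq83, seq93, seq94.

14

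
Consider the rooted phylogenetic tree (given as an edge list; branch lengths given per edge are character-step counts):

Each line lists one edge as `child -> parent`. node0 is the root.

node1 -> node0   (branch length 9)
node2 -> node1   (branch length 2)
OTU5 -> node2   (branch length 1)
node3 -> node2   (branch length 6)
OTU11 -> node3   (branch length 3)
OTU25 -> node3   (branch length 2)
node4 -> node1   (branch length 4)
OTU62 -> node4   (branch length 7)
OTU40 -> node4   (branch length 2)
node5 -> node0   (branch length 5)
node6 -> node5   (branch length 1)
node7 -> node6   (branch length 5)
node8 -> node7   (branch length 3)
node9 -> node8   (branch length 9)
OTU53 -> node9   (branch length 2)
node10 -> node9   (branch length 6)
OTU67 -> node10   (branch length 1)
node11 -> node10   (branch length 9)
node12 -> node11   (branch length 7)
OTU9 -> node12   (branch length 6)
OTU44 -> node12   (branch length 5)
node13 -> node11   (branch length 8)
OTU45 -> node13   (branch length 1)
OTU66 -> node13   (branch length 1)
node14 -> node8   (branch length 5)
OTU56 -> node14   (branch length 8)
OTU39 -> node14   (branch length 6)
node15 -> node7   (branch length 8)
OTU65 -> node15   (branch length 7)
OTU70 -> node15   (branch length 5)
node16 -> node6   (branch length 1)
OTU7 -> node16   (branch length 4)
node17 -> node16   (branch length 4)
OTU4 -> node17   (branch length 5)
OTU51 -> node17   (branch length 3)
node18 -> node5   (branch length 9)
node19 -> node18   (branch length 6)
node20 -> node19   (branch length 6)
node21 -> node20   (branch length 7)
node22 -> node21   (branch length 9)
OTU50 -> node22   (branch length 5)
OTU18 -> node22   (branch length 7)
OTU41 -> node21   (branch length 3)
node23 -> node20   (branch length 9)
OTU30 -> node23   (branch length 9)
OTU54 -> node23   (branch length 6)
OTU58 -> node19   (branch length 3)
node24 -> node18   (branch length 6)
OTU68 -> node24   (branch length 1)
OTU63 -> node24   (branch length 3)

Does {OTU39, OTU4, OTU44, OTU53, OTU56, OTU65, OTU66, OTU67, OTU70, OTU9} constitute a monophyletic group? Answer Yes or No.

No

The MRCA of the listed taxa subtends ((((OTU53,(OTU67,((OTU9,OTU44),(OTU45,OTU66)))),(OTU56,OTU39)),(OTU65,OTU70)),(OTU7,(OTU4,OTU51))).
That clade also contains OTU45, OTU51, OTU7, which are not in the proposed group, so the group is not monophyletic.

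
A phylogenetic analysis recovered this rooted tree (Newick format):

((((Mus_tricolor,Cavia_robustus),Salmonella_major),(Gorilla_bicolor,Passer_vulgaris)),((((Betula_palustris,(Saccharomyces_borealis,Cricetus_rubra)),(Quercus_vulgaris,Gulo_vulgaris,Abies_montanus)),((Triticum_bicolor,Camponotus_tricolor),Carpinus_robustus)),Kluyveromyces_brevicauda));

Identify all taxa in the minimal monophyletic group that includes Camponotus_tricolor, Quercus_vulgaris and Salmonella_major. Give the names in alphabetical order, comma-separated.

Abies_montanus, Betula_palustris, Camponotus_tricolor, Carpinus_robustus, Cavia_robustus, Cricetus_rubra, Gorilla_bicolor, Gulo_vulgaris, Kluyveromyces_brevicauda, Mus_tricolor, Passer_vulgaris, Quercus_vulgaris, Saccharomyces_borealis, Salmonella_major, Triticum_bicolor

Tracing Camponotus_tricolor: it sits inside (Triticum_bicolor,Camponotus_tricolor).
Tracing Quercus_vulgaris: it sits inside (Quercus_vulgaris,Gulo_vulgaris,Abies_montanus).
Tracing Salmonella_major: it sits inside ((Mus_tricolor,Cavia_robustus),Salmonella_major).
The smallest clade enclosing all 3 is the whole tree (their MRCA is the root), so the answer is all 15 tips in alphabetical order.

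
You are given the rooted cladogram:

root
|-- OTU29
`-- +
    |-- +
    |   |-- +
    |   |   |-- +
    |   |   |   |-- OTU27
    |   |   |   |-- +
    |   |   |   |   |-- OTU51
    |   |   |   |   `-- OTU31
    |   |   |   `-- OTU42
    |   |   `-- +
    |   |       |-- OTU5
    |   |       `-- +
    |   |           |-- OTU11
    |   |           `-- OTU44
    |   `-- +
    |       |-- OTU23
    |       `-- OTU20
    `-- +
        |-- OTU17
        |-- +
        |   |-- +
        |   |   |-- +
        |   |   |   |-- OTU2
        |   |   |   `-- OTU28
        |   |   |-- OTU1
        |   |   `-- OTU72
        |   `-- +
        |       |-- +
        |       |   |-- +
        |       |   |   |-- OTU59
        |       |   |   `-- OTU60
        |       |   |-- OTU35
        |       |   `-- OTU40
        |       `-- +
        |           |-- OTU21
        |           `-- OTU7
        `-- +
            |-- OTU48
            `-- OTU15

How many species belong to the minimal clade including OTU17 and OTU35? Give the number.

The MRCA of OTU17 and OTU35 is the node subtending (OTU17,(((OTU2,OTU28),OTU1,OTU72),(((OTU59,OTU60),OTU35,OTU40),(OTU21,OTU7))),(OTU48,OTU15)).
That clade contains 13 terminal taxa: OTU1, OTU15, OTU17, OTU2, OTU21, OTU28, OTU35, OTU40, OTU48, OTU59, OTU60, OTU7, OTU72.

13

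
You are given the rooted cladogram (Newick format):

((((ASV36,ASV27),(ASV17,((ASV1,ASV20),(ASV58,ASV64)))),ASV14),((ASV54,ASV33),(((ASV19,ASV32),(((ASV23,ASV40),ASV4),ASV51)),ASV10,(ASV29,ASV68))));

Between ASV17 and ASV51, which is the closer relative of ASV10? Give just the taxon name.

The MRCA of ASV10 and ASV51 subtends (((ASV19,ASV32),(((ASV23,ASV40),ASV4),ASV51)),ASV10,(ASV29,ASV68)) (9 taxa).
The MRCA of ASV10 and ASV17 is the root, subtending the entire tree (19 taxa).
The first is nested inside the second, so ASV10 shares a more recent common ancestor with ASV51.

ASV51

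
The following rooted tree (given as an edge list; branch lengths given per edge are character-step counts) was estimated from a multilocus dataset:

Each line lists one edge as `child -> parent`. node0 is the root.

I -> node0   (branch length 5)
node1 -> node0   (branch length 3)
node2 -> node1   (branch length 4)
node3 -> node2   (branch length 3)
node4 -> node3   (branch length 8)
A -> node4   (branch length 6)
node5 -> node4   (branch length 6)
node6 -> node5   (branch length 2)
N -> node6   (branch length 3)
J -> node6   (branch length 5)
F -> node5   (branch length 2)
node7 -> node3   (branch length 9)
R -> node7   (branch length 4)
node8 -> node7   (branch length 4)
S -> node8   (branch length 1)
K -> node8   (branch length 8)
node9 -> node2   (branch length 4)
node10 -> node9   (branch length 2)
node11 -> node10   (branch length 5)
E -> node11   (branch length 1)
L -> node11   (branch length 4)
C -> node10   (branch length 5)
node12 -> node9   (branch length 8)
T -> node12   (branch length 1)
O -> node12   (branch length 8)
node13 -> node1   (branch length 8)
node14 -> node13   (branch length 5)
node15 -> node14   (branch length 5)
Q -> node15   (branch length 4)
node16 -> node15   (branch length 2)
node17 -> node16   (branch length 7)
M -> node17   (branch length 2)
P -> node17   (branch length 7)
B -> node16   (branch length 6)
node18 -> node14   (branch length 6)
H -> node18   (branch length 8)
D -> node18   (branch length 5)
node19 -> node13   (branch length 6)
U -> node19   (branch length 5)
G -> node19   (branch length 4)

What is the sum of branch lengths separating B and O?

50

The path runs B → … → MRCA → … → O; the MRCA is the node subtending ((((A,((N,J),F)),(R,(S,K))),(((E,L),C),(T,O))),(((Q,((M,P),B)),(H,D)),(U,G))).
Branch lengths along that path: 6 + 2 + 5 + 5 + 8 + 4 + 4 + 8 + 8 = 50.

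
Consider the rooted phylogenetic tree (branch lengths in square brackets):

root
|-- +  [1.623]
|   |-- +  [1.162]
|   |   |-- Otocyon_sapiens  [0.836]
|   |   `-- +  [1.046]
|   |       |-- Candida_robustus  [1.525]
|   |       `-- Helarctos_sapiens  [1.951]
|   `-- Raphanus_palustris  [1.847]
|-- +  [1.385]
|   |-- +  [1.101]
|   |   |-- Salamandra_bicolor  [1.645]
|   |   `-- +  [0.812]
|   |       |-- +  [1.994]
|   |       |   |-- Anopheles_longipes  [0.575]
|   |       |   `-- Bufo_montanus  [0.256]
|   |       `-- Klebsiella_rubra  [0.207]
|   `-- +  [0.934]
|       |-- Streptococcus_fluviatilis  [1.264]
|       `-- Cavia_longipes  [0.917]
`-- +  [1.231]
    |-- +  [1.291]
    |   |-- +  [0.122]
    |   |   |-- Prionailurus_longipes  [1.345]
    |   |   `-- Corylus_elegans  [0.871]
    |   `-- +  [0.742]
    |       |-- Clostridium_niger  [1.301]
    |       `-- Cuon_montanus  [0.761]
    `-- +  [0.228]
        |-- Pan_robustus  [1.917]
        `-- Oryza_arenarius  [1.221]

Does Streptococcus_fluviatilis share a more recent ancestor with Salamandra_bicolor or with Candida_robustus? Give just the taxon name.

The MRCA of Streptococcus_fluviatilis and Salamandra_bicolor subtends ((Salamandra_bicolor,((Anopheles_longipes,Bufo_montanus),Klebsiella_rubra)),(Streptococcus_fluviatilis,Cavia_longipes)) (6 taxa).
The MRCA of Streptococcus_fluviatilis and Candida_robustus is the root, subtending the entire tree (16 taxa).
The first is nested inside the second, so Streptococcus_fluviatilis shares a more recent common ancestor with Salamandra_bicolor.

Salamandra_bicolor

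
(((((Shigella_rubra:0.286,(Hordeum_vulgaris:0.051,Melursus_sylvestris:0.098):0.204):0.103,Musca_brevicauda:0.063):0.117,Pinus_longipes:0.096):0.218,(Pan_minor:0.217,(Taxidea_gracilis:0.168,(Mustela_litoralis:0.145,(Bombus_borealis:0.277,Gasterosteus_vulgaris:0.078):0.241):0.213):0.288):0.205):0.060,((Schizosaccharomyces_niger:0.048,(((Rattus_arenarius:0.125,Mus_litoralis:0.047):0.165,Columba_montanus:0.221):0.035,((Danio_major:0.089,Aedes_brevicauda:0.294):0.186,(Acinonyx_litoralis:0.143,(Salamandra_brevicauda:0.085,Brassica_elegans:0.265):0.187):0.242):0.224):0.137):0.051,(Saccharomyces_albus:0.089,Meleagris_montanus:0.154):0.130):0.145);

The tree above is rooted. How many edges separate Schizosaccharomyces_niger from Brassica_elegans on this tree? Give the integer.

The MRCA of Schizosaccharomyces_niger and Brassica_elegans is the node subtending (Schizosaccharomyces_niger,(((Rattus_arenarius,Mus_litoralis),Columba_montanus),((Danio_major,Aedes_brevicauda),(Acinonyx_litoralis,(Salamandra_brevicauda,Brassica_elegans))))).
From Schizosaccharomyces_niger up to that node: 1 branch. From Brassica_elegans up to the same node: 5 branches. Total: 1 + 5 = 6.

6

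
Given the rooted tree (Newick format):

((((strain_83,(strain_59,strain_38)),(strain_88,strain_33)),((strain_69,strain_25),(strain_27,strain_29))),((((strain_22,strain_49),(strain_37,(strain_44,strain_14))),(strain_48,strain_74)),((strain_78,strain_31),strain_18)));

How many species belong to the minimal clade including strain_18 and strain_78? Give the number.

3

The MRCA of strain_18 and strain_78 is the node subtending ((strain_78,strain_31),strain_18).
That clade contains 3 terminal taxa: strain_18, strain_31, strain_78.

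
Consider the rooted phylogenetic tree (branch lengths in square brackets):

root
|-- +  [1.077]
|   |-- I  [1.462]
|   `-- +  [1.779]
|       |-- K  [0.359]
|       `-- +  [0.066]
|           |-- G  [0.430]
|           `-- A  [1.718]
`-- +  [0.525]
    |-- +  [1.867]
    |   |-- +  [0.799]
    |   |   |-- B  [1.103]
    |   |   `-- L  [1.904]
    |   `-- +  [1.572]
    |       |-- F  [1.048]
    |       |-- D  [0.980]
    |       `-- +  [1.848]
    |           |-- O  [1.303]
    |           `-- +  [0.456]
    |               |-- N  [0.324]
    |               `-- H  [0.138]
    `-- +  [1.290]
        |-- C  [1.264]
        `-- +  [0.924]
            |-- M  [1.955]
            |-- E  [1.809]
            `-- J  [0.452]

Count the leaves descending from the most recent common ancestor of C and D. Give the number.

The MRCA of C and D is the node subtending (((B,L),(F,D,(O,(N,H)))),(C,(M,E,J))).
That clade contains 11 terminal taxa: B, C, D, E, F, H, J, L, M, N, O.

11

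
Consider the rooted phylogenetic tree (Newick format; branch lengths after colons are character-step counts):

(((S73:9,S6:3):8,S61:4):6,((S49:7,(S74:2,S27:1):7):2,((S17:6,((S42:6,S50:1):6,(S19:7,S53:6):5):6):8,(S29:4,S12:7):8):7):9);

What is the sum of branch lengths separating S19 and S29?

38

The path runs S19 → … → MRCA → … → S29; the MRCA is the node subtending ((S17,((S42,S50),(S19,S53))),(S29,S12)).
Branch lengths along that path: 7 + 5 + 6 + 8 + 8 + 4 = 38.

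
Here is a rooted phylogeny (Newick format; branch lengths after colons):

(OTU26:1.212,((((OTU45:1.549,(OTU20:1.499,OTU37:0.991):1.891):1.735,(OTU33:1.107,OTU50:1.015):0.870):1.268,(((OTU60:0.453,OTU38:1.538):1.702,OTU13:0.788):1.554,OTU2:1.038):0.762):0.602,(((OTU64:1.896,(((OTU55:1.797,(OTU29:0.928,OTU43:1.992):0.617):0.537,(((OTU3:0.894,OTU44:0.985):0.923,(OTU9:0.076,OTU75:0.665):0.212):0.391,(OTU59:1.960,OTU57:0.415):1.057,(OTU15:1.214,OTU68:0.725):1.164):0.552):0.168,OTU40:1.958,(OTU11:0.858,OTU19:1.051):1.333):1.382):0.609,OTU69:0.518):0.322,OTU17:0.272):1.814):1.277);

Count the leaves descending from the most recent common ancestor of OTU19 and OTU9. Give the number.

The MRCA of OTU19 and OTU9 is the node subtending (((OTU55,(OTU29,OTU43)),(((OTU3,OTU44),(OTU9,OTU75)),(OTU59,OTU57),(OTU15,OTU68))),OTU40,(OTU11,OTU19)).
That clade contains 14 terminal taxa: OTU11, OTU15, OTU19, OTU29, OTU3, OTU40, OTU43, OTU44, OTU55, OTU57, OTU59, OTU68, OTU75, OTU9.

14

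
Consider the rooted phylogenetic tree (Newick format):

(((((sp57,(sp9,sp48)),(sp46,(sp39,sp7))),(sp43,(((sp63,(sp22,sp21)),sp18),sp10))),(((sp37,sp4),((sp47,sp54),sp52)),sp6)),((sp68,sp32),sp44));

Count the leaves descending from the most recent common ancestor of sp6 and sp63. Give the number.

The MRCA of sp6 and sp63 is the node subtending ((((sp57,(sp9,sp48)),(sp46,(sp39,sp7))),(sp43,(((sp63,(sp22,sp21)),sp18),sp10))),(((sp37,sp4),((sp47,sp54),sp52)),sp6)).
That clade contains 18 terminal taxa: sp10, sp18, sp21, sp22, sp37, sp39, sp4, sp43, sp46, sp47, sp48, sp52, sp54, sp57, sp6, sp63, sp7, sp9.

18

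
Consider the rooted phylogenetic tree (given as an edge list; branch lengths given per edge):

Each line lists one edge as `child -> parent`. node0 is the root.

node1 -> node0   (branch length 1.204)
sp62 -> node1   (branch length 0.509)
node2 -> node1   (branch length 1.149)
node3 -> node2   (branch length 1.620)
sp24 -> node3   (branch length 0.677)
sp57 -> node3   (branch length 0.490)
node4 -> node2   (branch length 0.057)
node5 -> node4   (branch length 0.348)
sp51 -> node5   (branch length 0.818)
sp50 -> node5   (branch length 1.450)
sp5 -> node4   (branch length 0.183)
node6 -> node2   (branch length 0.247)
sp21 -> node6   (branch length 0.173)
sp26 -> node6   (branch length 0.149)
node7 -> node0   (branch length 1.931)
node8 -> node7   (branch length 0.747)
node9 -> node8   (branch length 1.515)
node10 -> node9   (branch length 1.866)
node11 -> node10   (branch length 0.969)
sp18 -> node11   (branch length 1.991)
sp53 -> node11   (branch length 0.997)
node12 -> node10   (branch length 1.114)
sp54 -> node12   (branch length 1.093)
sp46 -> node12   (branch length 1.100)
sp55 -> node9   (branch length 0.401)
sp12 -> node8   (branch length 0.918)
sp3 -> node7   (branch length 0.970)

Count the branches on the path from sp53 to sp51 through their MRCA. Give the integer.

11

The MRCA of sp53 and sp51 is the root of the tree.
From sp53 up to that node: 6 branches. From sp51 up to the same node: 5 branches. Total: 6 + 5 = 11.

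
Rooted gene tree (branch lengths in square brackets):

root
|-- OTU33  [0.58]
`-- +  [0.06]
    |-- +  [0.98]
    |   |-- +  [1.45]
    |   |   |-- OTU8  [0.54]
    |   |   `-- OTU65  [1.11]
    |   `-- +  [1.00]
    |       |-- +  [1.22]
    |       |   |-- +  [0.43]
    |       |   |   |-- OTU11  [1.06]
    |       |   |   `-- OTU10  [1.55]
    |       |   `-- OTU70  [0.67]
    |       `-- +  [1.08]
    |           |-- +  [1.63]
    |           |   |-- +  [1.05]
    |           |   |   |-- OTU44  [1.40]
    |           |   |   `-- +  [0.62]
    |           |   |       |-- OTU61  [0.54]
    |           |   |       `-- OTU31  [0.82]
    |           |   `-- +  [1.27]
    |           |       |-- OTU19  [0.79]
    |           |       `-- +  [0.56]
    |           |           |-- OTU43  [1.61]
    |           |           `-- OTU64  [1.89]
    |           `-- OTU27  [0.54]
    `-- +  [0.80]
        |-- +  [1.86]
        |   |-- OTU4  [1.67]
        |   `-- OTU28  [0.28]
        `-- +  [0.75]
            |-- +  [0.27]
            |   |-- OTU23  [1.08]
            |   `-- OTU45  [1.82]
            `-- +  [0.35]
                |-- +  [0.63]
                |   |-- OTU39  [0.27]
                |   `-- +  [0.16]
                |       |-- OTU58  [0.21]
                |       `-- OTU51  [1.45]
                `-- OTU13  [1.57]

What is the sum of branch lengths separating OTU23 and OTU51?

The path runs OTU23 → … → MRCA → … → OTU51; the MRCA is the node subtending ((OTU23,OTU45),((OTU39,(OTU58,OTU51)),OTU13)).
Branch lengths along that path: 1.08 + 0.27 + 0.35 + 0.63 + 0.16 + 1.45 = 3.94.

3.94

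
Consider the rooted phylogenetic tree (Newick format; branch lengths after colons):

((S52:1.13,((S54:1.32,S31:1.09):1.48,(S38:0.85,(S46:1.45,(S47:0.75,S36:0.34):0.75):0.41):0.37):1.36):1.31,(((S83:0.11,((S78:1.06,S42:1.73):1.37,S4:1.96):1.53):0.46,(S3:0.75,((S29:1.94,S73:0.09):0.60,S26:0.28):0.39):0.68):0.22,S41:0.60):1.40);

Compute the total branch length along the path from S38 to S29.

9.12

The path runs S38 → … → MRCA → … → S29; the MRCA is the root of the tree.
Branch lengths along that path: 0.85 + 0.37 + 1.36 + 1.31 + 1.40 + 0.22 + 0.68 + 0.39 + 0.60 + 1.94 = 9.12.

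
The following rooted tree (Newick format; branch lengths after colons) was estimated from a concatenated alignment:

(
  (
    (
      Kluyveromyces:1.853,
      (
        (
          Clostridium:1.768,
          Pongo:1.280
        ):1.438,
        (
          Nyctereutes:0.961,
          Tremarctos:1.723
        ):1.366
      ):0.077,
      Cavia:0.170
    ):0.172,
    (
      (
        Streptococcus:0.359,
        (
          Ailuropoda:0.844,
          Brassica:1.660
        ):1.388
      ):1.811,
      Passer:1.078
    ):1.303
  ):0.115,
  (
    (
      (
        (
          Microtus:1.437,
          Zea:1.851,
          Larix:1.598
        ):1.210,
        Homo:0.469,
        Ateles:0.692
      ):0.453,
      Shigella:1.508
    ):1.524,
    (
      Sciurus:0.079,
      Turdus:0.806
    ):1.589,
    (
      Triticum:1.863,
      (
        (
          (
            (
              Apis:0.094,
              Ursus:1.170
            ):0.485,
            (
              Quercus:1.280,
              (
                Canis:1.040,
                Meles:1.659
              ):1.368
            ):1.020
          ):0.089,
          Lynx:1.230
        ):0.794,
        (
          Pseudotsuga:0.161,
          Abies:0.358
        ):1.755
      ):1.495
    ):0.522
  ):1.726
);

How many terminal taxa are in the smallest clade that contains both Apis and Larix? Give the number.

17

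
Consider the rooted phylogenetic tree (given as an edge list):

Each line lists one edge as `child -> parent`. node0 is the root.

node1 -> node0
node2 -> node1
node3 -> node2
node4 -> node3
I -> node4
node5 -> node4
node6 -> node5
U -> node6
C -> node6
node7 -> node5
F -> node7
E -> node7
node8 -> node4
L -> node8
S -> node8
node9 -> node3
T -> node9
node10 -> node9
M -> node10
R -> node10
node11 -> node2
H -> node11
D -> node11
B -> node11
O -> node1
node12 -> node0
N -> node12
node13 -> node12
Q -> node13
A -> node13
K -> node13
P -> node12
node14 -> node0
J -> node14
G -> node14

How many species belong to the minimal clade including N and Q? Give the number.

5

The MRCA of N and Q is the node subtending (N,(Q,A,K),P).
That clade contains 5 terminal taxa: A, K, N, P, Q.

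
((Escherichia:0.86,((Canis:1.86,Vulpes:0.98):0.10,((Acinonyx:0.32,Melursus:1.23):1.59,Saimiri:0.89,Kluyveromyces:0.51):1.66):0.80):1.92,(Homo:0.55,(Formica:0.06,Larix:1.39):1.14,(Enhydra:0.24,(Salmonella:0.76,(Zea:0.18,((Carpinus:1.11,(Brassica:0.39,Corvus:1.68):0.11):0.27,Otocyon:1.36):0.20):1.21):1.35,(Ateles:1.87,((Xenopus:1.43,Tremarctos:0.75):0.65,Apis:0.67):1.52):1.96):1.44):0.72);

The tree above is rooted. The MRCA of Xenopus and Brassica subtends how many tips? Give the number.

The MRCA of Xenopus and Brassica is the node subtending (Enhydra,(Salmonella,(Zea,((Carpinus,(Brassica,Corvus)),Otocyon))),(Ateles,((Xenopus,Tremarctos),Apis))).
That clade contains 11 terminal taxa: Apis, Ateles, Brassica, Carpinus, Corvus, Enhydra, Otocyon, Salmonella, Tremarctos, Xenopus, Zea.

11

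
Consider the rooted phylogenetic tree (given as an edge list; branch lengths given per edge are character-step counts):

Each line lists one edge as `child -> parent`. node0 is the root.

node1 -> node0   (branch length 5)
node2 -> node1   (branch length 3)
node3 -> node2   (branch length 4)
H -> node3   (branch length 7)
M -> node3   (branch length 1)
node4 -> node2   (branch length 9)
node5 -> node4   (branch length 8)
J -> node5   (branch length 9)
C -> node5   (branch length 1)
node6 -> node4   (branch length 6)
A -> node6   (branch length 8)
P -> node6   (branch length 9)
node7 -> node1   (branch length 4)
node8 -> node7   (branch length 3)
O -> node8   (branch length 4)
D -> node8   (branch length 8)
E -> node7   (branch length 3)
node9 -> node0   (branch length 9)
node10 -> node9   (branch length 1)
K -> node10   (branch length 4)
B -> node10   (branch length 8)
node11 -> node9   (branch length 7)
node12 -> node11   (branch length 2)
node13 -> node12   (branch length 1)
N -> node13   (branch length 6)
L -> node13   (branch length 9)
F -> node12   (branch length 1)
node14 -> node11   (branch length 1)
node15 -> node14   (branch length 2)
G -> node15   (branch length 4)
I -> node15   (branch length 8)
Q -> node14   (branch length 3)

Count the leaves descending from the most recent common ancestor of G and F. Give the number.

The MRCA of G and F is the node subtending (((N,L),F),((G,I),Q)).
That clade contains 6 terminal taxa: F, G, I, L, N, Q.

6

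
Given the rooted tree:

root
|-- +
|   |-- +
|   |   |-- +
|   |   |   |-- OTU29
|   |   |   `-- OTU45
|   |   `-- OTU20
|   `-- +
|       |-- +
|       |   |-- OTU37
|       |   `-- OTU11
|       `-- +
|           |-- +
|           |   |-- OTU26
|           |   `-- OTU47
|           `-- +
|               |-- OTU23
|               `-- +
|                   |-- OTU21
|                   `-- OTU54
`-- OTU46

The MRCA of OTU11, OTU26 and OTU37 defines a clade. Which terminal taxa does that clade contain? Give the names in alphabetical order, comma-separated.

OTU11, OTU21, OTU23, OTU26, OTU37, OTU47, OTU54

Tracing OTU11: it sits inside (OTU37,OTU11).
Tracing OTU26: it sits inside (OTU26,OTU47).
Tracing OTU37: it sits inside (OTU37,OTU11).
The smallest clade enclosing all 3 is ((OTU37,OTU11),((OTU26,OTU47),(OTU23,(OTU21,OTU54)))); the answer is its 7 terminal taxa in alphabetical order.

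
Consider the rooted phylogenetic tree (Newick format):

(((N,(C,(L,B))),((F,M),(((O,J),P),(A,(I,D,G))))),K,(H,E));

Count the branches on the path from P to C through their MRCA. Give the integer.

The MRCA of P and C is the node subtending ((N,(C,(L,B))),((F,M),(((O,J),P),(A,(I,D,G))))).
From P up to that node: 4 branches. From C up to the same node: 3 branches. Total: 4 + 3 = 7.

7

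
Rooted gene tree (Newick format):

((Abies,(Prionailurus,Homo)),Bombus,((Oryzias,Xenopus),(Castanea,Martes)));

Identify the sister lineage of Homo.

Homo attaches to the tree at the node subtending (Prionailurus,Homo).
The other lineage descending from that same node — the sister group — is the single tip Prionailurus.

Prionailurus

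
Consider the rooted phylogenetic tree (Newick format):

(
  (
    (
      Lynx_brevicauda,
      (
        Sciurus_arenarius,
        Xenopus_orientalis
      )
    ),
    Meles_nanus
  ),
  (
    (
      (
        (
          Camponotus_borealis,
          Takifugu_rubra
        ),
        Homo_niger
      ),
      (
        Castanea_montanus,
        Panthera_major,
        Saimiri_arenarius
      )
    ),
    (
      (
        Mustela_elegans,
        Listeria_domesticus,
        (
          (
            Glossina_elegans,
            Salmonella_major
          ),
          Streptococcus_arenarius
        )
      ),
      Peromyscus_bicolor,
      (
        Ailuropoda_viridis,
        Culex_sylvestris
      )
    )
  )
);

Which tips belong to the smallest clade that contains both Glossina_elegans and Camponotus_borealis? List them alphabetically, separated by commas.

Ailuropoda_viridis, Camponotus_borealis, Castanea_montanus, Culex_sylvestris, Glossina_elegans, Homo_niger, Listeria_domesticus, Mustela_elegans, Panthera_major, Peromyscus_bicolor, Saimiri_arenarius, Salmonella_major, Streptococcus_arenarius, Takifugu_rubra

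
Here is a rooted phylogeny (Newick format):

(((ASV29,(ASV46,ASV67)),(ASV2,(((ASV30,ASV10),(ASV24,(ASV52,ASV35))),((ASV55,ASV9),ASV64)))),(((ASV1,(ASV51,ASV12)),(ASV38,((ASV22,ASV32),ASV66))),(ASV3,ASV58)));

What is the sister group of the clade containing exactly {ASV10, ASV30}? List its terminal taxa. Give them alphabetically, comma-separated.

The clade containing exactly {ASV10, ASV30} attaches to the tree at the node subtending ((ASV30,ASV10),(ASV24,(ASV52,ASV35))).
The other lineage descending from that same node — the sister group — is (ASV24,(ASV52,ASV35)); its 3 tips in alphabetical order are the answer.

ASV24, ASV35, ASV52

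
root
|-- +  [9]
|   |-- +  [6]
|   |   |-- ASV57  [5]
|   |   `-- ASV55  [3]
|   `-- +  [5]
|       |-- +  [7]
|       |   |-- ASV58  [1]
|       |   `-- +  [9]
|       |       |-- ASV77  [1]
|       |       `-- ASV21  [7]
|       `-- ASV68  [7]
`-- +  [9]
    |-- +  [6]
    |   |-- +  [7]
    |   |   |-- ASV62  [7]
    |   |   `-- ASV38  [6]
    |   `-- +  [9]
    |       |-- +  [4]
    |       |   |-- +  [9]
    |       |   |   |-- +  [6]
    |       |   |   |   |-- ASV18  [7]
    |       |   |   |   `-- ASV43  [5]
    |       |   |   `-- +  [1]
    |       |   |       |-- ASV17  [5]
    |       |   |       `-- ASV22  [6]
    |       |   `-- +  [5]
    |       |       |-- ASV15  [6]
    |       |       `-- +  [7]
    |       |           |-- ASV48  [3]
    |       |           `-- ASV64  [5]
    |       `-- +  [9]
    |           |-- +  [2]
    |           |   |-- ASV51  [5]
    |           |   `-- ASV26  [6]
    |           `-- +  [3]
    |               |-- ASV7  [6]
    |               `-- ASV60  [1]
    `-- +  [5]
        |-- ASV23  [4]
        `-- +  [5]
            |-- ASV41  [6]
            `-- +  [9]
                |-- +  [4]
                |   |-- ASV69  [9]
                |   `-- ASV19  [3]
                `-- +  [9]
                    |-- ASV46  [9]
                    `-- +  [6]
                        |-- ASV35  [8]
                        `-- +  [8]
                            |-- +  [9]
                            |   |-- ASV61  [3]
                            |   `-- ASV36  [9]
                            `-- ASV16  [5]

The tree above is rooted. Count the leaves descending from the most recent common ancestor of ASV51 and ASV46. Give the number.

The MRCA of ASV51 and ASV46 is the node subtending (((ASV62,ASV38),((((ASV18,ASV43),(ASV17,ASV22)),(ASV15,(ASV48,ASV64))),((ASV51,ASV26),(ASV7,ASV60)))),(ASV23,(ASV41,((ASV69,ASV19),(ASV46,(ASV35,((ASV61,ASV36),ASV16))))))).
That clade contains 22 terminal taxa: ASV15, ASV16, ASV17, ASV18, ASV19, ASV22, ASV23, ASV26, ASV35, ASV36, ASV38, ASV41, ASV43, ASV46, ASV48, ASV51, ASV60, ASV61, ASV62, ASV64, ASV69, ASV7.

22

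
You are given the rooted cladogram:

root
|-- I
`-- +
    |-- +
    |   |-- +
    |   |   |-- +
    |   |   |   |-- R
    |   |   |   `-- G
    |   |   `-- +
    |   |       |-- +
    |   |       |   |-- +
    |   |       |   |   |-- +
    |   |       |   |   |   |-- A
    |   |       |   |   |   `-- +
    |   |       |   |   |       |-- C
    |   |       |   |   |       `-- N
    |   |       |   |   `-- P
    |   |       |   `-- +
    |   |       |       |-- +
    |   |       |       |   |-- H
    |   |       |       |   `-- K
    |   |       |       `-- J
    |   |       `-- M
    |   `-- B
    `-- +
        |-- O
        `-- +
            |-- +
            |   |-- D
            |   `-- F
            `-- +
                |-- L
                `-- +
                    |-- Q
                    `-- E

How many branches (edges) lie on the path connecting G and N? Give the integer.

The MRCA of G and N is the node subtending ((R,G),((((A,(C,N)),P),((H,K),J)),M)).
From G up to that node: 2 branches. From N up to the same node: 6 branches. Total: 2 + 6 = 8.

8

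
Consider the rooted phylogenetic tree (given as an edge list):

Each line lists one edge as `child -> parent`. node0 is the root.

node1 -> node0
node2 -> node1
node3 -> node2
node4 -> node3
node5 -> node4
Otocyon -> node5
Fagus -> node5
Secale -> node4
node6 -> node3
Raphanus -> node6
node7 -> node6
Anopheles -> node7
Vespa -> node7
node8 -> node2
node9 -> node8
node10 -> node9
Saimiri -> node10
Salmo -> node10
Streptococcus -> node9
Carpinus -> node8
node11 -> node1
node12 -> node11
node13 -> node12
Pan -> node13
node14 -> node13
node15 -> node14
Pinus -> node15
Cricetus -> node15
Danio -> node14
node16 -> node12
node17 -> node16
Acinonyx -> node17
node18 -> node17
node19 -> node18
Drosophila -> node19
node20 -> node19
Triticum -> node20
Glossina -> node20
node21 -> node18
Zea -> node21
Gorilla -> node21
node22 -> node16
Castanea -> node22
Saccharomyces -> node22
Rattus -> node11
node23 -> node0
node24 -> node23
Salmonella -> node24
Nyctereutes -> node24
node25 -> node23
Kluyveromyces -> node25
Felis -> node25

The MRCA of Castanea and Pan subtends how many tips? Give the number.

The MRCA of Castanea and Pan is the node subtending ((Pan,((Pinus,Cricetus),Danio)),((Acinonyx,((Drosophila,(Triticum,Glossina)),(Zea,Gorilla))),(Castanea,Saccharomyces))).
That clade contains 12 terminal taxa: Acinonyx, Castanea, Cricetus, Danio, Drosophila, Glossina, Gorilla, Pan, Pinus, Saccharomyces, Triticum, Zea.

12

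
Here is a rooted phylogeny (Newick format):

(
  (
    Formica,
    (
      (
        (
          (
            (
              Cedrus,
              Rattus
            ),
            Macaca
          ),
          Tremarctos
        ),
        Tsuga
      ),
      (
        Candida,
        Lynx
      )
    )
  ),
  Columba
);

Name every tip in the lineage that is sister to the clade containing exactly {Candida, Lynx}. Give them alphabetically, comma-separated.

The clade containing exactly {Candida, Lynx} attaches to the tree at the node subtending (((((Cedrus,Rattus),Macaca),Tremarctos),Tsuga),(Candida,Lynx)).
The other lineage descending from that same node — the sister group — is ((((Cedrus,Rattus),Macaca),Tremarctos),Tsuga); its 5 tips in alphabetical order are the answer.

Cedrus, Macaca, Rattus, Tremarctos, Tsuga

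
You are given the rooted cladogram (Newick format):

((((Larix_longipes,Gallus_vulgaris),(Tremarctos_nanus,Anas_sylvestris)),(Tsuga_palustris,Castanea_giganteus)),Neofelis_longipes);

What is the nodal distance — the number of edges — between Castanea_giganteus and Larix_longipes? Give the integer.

5

The MRCA of Castanea_giganteus and Larix_longipes is the node subtending (((Larix_longipes,Gallus_vulgaris),(Tremarctos_nanus,Anas_sylvestris)),(Tsuga_palustris,Castanea_giganteus)).
From Castanea_giganteus up to that node: 2 branches. From Larix_longipes up to the same node: 3 branches. Total: 2 + 3 = 5.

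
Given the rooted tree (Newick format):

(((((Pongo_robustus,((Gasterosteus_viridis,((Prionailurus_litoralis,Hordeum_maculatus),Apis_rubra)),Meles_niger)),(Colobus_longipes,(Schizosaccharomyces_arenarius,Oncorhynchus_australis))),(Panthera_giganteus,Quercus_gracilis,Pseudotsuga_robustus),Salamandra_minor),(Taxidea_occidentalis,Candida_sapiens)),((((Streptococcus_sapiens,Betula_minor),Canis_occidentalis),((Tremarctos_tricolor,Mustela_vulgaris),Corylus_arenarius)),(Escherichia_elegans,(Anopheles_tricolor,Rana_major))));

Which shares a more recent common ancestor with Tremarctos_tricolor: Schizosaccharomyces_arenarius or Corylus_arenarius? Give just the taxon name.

The MRCA of Tremarctos_tricolor and Corylus_arenarius subtends ((Tremarctos_tricolor,Mustela_vulgaris),Corylus_arenarius) (3 taxa).
The MRCA of Tremarctos_tricolor and Schizosaccharomyces_arenarius is the root, subtending the entire tree (24 taxa).
The first is nested inside the second, so Tremarctos_tricolor shares a more recent common ancestor with Corylus_arenarius.

Corylus_arenarius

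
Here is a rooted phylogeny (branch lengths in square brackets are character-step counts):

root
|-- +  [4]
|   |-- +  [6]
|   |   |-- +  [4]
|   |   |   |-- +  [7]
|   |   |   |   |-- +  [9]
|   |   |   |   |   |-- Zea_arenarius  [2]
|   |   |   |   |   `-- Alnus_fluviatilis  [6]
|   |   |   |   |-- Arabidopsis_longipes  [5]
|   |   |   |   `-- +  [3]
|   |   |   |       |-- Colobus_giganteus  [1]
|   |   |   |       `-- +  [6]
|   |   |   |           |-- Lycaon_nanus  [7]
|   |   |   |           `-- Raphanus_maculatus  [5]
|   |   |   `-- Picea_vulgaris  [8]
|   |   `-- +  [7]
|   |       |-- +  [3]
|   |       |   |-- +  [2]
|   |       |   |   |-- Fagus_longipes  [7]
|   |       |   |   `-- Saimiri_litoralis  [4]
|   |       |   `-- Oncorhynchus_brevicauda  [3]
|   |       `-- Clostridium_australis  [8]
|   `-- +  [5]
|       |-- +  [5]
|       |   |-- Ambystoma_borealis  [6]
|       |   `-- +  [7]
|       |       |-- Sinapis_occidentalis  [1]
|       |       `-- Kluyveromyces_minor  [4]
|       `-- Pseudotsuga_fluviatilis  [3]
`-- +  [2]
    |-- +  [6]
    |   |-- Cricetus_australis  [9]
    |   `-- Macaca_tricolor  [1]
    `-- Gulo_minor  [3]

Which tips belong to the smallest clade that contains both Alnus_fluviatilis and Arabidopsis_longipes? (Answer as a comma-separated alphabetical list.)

Tracing Alnus_fluviatilis: it sits inside (Zea_arenarius,Alnus_fluviatilis).
Tracing Arabidopsis_longipes: it sits inside ((Zea_arenarius,Alnus_fluviatilis),Arabidopsis_longipes,(Colobus_giganteus,(Lycaon_nanus,Raphanus_maculatus))).
The smallest clade enclosing both is ((Zea_arenarius,Alnus_fluviatilis),Arabidopsis_longipes,(Colobus_giganteus,(Lycaon_nanus,Raphanus_maculatus))); the answer is its 6 terminal taxa in alphabetical order.

Alnus_fluviatilis, Arabidopsis_longipes, Colobus_giganteus, Lycaon_nanus, Raphanus_maculatus, Zea_arenarius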